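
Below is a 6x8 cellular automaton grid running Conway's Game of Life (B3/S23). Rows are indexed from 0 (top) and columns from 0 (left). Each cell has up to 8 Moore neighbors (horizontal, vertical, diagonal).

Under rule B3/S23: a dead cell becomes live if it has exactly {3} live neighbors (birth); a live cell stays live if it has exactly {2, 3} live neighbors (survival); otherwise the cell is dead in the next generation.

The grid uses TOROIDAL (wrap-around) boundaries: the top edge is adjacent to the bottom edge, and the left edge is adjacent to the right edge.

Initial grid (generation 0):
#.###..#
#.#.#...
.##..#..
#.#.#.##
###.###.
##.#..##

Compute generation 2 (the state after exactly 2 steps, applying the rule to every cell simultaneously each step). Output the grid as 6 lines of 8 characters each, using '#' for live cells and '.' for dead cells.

Answer: ....#.##
.......#
......##
....#...
........
....#...

Derivation:
Simulating step by step:
Generation 0 (given above): 27 live cells
Generation 1: 13 live cells
....###.
#...##.#
..#.###.
....#...
....#...
........
Generation 2: 8 live cells
(generation 2 grid is the final answer)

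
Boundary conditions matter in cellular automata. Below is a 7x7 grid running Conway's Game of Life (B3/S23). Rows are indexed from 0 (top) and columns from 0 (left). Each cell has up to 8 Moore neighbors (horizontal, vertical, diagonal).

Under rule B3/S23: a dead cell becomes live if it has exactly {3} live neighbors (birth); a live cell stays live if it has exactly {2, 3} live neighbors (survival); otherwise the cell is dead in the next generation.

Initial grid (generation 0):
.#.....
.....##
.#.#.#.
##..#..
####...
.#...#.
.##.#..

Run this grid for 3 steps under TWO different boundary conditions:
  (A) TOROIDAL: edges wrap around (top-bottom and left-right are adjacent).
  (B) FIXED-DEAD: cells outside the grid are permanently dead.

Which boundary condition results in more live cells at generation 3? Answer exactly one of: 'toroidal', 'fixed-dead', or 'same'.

Answer: toroidal

Derivation:
Under TOROIDAL boundary, generation 3:
....###
...###.
###..#.
#.#.##.
.......
#....#.
#.#....
Population = 18

Under FIXED-DEAD boundary, generation 3:
...###.
.####.#
....#..
.#..#..
.#...#.
....##.
.......
Population = 15

Comparison: toroidal=18, fixed-dead=15 -> toroidal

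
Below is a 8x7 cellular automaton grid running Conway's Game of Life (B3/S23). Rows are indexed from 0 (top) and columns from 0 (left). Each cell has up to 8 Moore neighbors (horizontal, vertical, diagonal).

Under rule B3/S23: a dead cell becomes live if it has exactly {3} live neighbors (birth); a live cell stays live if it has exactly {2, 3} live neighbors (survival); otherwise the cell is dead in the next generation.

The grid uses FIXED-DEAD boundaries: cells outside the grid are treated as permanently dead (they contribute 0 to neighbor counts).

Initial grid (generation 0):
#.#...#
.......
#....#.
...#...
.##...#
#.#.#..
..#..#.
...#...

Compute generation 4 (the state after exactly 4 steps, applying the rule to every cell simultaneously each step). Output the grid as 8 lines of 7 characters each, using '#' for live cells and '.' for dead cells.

Simulating step by step:
Generation 0 (given above): 15 live cells
Generation 1: 10 live cells
.......
.#.....
.......
.##....
.##....
..#..#.
.##.#..
.......
Generation 2: 8 live cells
.......
.......
.##....
.##....
...#...
.......
.###...
.......
Generation 3: 8 live cells
.......
.......
.##....
.#.#...
..#....
...#...
..#....
..#....
Generation 4: 10 live cells
(generation 4 grid is the final answer)

Answer: .......
.......
.##....
.#.#...
..##...
..##...
..##...
.......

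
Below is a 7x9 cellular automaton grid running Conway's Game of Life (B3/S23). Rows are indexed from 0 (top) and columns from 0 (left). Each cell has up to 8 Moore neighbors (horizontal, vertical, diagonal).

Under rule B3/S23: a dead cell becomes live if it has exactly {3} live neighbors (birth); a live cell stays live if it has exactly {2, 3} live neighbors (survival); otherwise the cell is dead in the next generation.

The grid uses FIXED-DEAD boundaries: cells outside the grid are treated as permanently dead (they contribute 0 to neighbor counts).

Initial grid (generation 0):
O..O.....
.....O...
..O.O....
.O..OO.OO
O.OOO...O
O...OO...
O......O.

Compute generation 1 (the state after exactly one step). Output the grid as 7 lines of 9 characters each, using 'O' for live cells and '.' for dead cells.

Answer: .........
...OO....
...OO.O..
.O...O.OO
O.O...OOO
O...OO...
.........

Derivation:
Simulating step by step:
Generation 0 (given above): 20 live cells
Generation 1: 17 live cells
(generation 1 grid is the final answer)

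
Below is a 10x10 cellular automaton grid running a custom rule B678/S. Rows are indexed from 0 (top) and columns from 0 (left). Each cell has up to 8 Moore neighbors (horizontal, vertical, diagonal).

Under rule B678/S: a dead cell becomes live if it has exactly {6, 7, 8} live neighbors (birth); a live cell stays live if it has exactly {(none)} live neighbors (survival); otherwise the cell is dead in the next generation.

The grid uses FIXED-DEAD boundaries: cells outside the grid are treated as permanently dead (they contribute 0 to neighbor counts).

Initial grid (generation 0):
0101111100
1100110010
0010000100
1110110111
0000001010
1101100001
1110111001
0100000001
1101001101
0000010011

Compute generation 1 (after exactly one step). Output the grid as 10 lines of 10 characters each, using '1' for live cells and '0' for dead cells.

Answer: 0000000000
0000000000
0100000000
0000000000
0000000000
0000000000
0000000000
0000000000
0000000000
0000000000

Derivation:
Simulating step by step:
Generation 0 (given above): 46 live cells
Generation 1: 1 live cells
(generation 1 grid is the final answer)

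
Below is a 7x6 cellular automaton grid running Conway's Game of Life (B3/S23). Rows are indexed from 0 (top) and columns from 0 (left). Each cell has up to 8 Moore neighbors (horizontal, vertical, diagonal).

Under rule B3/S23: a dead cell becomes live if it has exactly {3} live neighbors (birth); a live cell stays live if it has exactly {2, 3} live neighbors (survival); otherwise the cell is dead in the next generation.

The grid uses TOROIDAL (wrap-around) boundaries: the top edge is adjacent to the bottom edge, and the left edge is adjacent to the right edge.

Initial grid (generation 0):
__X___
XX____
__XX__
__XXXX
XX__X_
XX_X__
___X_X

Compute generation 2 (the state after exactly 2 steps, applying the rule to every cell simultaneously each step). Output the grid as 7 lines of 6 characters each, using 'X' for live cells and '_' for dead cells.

Answer: ____XX
_____X
_X__XX
X____X
X_____
XX_XX_
___XXX

Derivation:
Simulating step by step:
Generation 0 (given above): 17 live cells
Generation 1: 15 live cells
XXX___
_X_X__
X____X
X____X
______
_X_X__
XX_XX_
Generation 2: 16 live cells
(generation 2 grid is the final answer)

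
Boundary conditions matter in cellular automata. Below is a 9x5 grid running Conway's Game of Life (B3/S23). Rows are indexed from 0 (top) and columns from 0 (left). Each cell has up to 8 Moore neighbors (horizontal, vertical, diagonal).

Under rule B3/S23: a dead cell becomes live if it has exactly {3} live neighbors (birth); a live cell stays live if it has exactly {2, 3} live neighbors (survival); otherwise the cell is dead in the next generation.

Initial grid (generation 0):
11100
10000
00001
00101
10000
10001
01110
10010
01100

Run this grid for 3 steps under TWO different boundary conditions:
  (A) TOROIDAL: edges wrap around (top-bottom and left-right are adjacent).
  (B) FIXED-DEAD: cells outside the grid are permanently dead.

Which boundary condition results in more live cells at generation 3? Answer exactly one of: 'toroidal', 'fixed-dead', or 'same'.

Under TOROIDAL boundary, generation 3:
11100
11000
00000
00000
00000
00000
00000
11100
00100
Population = 9

Under FIXED-DEAD boundary, generation 3:
11000
11000
00000
00111
00111
11011
11000
10010
01000
Population = 19

Comparison: toroidal=9, fixed-dead=19 -> fixed-dead

Answer: fixed-dead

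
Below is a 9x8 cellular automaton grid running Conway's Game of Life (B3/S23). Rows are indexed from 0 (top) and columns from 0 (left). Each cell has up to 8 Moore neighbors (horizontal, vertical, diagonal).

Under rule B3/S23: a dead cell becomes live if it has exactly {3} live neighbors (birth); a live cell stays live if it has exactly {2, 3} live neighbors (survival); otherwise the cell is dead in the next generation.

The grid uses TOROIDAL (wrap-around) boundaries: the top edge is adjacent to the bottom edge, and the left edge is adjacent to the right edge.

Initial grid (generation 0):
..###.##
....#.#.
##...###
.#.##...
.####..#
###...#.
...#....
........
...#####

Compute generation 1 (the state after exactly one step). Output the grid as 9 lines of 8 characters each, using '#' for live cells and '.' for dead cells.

Answer: ..#.....
.##.#...
####..##
........
....##.#
#...#..#
.##.....
...#.##.
..#....#

Derivation:
Simulating step by step:
Generation 0 (given above): 30 live cells
Generation 1: 23 live cells
(generation 1 grid is the final answer)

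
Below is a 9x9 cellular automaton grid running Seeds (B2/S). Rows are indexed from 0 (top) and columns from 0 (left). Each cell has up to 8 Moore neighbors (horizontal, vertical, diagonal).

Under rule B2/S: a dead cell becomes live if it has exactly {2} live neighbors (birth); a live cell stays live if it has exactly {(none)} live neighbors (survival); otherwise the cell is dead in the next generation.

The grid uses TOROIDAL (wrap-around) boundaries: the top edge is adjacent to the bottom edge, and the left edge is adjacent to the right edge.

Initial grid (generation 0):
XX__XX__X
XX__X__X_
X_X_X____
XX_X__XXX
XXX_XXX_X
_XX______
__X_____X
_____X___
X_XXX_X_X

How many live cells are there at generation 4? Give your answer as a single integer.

Simulating step by step:
Generation 0 (given above): 36 live cells
Generation 1: 6 live cells
_________
______X__
_________
_________
_________
____X_X__
X__X_____
______X__
_________
Generation 2: 6 live cells
_________
_________
_________
_________
_____X___
___X_X___
____X_XX_
_________
_________
Generation 3: 6 live cells
_________
_________
_________
_________
______X__
_______X_
___X_____
_____XXX_
_________
Generation 4: 8 live cells
_________
_________
_________
_________
_______X_
______X__
____XX__X
____X____
_____X_X_
Population at generation 4: 8

Answer: 8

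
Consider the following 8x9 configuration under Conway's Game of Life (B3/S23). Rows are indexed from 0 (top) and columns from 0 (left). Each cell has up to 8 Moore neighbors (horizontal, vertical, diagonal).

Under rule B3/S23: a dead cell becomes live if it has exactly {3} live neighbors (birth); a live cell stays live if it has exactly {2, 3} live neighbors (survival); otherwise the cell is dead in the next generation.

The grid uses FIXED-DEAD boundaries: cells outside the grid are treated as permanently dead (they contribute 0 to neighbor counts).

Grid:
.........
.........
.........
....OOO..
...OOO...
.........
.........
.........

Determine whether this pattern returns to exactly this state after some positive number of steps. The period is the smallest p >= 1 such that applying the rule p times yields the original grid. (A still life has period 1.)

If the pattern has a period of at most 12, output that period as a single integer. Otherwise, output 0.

Simulating and comparing each generation to the original:
Gen 0 (original, given above): 6 live cells
Gen 1: 6 live cells, differs from original
Gen 2: 6 live cells, MATCHES original -> period = 2

Answer: 2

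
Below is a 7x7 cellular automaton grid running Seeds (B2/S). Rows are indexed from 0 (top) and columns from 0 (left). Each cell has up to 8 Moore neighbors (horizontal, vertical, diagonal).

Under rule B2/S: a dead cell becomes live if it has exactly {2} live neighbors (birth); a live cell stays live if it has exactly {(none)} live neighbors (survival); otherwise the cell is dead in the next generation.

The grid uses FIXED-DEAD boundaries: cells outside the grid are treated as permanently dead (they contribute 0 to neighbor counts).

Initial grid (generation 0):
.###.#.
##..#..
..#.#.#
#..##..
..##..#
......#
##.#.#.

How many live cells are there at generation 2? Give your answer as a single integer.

Answer: 9

Derivation:
Simulating step by step:
Generation 0 (given above): 21 live cells
Generation 1: 7 live cells
.......
......#
.......
......#
.#.....
#......
..#.#.#
Generation 2: 9 live cells
.......
.......
.....##
.......
#......
..##.#.
.#.#.#.
Population at generation 2: 9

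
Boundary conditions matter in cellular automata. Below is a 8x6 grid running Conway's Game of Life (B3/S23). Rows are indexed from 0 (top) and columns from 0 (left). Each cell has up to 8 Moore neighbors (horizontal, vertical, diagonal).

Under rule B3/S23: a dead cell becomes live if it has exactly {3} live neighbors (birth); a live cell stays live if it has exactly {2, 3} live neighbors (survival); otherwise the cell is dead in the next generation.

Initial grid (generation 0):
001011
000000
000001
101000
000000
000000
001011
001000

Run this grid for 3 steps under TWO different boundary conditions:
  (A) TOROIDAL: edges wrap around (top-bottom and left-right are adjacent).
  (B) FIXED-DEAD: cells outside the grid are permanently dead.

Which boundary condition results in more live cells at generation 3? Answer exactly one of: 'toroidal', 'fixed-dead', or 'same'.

Answer: toroidal

Derivation:
Under TOROIDAL boundary, generation 3:
001010
000010
000000
000000
000000
000000
001100
010010
Population = 7

Under FIXED-DEAD boundary, generation 3:
000000
000000
000000
000000
000000
000000
000000
000000
Population = 0

Comparison: toroidal=7, fixed-dead=0 -> toroidal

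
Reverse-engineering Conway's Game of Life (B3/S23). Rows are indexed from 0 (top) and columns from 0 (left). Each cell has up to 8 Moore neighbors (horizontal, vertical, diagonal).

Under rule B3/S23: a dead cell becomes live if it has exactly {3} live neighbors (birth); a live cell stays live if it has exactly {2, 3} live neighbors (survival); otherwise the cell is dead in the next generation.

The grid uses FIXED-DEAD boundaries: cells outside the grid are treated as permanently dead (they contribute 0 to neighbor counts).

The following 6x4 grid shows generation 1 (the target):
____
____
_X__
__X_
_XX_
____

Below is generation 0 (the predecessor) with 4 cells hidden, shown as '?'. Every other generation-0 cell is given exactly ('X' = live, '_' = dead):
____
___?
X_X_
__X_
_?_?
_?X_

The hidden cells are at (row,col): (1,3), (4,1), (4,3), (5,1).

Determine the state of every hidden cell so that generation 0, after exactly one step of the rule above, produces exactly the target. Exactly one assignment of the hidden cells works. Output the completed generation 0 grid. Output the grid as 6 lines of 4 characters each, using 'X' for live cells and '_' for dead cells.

Hidden generation-0 cells (in order): (1,3), (4,1), (4,3), (5,1).
A hidden cell only influences target cells in its own 3x3 neighborhood. Try each of the 2^4 = 16 assignments, step the completed generation 0 forward once under B3/S23, and compare with the target:
  (1,3)=_ (4,1)=_ (4,3)=_ (5,1)=_ -> step gives (3,1)='X' but target has '_' -> reject
  (1,3)=_ (4,1)=_ (4,3)=_ (5,1)=X -> step gives (3,1)='X' but target has '_' -> reject
  (1,3)=_ (4,1)=_ (4,3)=X (5,1)=_ -> step gives (3,1)='X' but target has '_' -> reject
  (1,3)=_ (4,1)=_ (4,3)=X (5,1)=X -> step gives (3,1)='X' but target has '_' -> reject
  (1,3)=_ (4,1)=X (4,3)=_ (5,1)=_ -> step reproduces the target at every cell -> ACCEPT
  (1,3)=_ (4,1)=X (4,3)=_ (5,1)=X -> step gives (4,2)='_' but target has 'X' -> reject
  (1,3)=_ (4,1)=X (4,3)=X (5,1)=_ -> step gives (3,3)='X' but target has '_' -> reject
  (1,3)=_ (4,1)=X (4,3)=X (5,1)=X -> step gives (3,3)='X' but target has '_' -> reject
  (1,3)=X (4,1)=_ (4,3)=_ (5,1)=_ -> step gives (2,2)='X' but target has '_' -> reject
  (1,3)=X (4,1)=_ (4,3)=_ (5,1)=X -> step gives (2,2)='X' but target has '_' -> reject
  (1,3)=X (4,1)=_ (4,3)=X (5,1)=_ -> step gives (2,2)='X' but target has '_' -> reject
  (1,3)=X (4,1)=_ (4,3)=X (5,1)=X -> step gives (2,2)='X' but target has '_' -> reject
  (1,3)=X (4,1)=X (4,3)=_ (5,1)=_ -> step gives (2,2)='X' but target has '_' -> reject
  (1,3)=X (4,1)=X (4,3)=_ (5,1)=X -> step gives (2,2)='X' but target has '_' -> reject
  (1,3)=X (4,1)=X (4,3)=X (5,1)=_ -> step gives (2,2)='X' but target has '_' -> reject
  (1,3)=X (4,1)=X (4,3)=X (5,1)=X -> step gives (2,2)='X' but target has '_' -> reject
Unique solution: (1,3)=dead, (4,1)=live, (4,3)=dead, (5,1)=dead.
Check: live-neighbor counts of every cell in the completed generation 0:
0000
1211
0312
2422
1232
1211
Applying B3/S23 to generation 0 with these counts gives:
____
____
_X__
__X_
_XX_
____
which matches the target exactly.

Answer: ____
____
X_X_
__X_
_X__
__X_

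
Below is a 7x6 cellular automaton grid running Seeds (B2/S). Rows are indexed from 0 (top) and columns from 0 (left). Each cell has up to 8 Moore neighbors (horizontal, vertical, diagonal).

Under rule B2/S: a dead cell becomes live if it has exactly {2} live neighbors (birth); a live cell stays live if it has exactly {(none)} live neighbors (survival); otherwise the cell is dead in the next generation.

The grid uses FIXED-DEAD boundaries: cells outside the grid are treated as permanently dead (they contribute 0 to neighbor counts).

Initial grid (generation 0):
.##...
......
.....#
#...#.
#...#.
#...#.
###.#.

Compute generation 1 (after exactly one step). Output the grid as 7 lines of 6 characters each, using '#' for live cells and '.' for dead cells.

Simulating step by step:
Generation 0 (given above): 13 live cells
Generation 1: 7 live cells
(generation 1 grid is the final answer)

Answer: ......
.##...
....#.
.#.#..
......
..#...
.....#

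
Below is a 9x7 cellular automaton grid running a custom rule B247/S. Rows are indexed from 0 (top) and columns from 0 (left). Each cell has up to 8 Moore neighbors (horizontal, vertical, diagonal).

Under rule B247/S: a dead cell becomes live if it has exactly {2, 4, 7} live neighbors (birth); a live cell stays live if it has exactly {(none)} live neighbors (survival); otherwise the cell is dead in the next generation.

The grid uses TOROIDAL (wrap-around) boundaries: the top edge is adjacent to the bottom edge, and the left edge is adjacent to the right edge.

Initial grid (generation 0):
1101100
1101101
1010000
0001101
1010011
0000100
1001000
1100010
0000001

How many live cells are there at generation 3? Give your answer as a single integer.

Answer: 10

Derivation:
Simulating step by step:
Generation 0 (given above): 25 live cells
Generation 1: 22 live cells
0010011
0000000
0100111
1100010
0101100
0010001
0010010
0010101
0101000
Generation 2: 23 live cells
1101100
0111001
1010000
0010001
1010000
1001000
1001100
1001000
0010010
Generation 3: 10 live cells
0000000
0000010
0001010
0000000
0100000
0100000
0000000
0000110
0101100
Population at generation 3: 10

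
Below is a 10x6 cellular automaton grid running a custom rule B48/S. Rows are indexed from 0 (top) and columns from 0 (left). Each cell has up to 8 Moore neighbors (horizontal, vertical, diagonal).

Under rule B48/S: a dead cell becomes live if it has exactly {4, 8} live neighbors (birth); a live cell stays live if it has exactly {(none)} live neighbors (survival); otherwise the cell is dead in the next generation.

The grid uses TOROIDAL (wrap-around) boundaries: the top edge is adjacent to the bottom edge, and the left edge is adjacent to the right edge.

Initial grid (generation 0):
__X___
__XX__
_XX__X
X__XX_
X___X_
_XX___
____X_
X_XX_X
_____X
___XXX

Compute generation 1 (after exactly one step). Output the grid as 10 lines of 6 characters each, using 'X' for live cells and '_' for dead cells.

Simulating step by step:
Generation 0 (given above): 22 live cells
Generation 1: 13 live cells
(generation 1 grid is the final answer)

Answer: ____X_
_X____
____X_
_X____
_X_X_X
______
_XXX__
____X_
X__X__
______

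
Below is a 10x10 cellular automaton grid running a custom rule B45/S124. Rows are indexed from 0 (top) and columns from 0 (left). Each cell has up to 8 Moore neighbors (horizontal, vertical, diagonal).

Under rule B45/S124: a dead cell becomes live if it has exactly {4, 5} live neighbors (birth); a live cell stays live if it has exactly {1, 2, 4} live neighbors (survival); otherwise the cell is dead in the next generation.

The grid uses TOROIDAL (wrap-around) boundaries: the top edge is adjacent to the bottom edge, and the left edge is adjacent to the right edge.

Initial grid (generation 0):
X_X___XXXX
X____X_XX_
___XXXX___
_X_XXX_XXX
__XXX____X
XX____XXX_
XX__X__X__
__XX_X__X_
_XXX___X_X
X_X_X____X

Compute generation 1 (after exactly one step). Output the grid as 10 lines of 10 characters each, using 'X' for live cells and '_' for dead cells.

Simulating step by step:
Generation 0 (given above): 47 live cells
Generation 1: 53 live cells
(generation 1 grid is the final answer)

Answer: XXX____X__
X___XX__XX
_______XXX
_XX___XX_X
XXXXXXXX_X
XXXX__X__X
_XX_X_XXXX
XX_XXX____
XX__X__XX_
__XXX__X__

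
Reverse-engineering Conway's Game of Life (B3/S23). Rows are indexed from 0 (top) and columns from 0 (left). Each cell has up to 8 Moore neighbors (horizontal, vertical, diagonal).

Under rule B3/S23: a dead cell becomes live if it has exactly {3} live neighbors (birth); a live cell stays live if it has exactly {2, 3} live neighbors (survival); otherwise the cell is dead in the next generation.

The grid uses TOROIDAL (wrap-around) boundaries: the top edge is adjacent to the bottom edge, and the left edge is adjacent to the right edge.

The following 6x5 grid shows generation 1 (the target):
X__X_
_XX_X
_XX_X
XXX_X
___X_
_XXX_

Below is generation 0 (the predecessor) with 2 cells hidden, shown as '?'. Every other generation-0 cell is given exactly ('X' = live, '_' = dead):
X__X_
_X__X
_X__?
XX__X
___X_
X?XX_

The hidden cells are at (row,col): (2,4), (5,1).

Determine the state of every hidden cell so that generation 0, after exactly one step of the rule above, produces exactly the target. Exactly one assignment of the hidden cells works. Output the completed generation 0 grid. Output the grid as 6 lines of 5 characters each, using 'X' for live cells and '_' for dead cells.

Answer: X__X_
_X__X
_X___
XX__X
___X_
X_XX_

Derivation:
Hidden generation-0 cells (in order): (2,4), (5,1).
A hidden cell only influences target cells in its own 3x3 neighborhood. Try each of the 2^2 = 4 assignments, step the completed generation 0 forward once under B3/S23, and compare with the target:
  (2,4)=_ (5,1)=_ -> step reproduces the target at every cell -> ACCEPT
  (2,4)=_ (5,1)=X -> step gives (0,0)='_' but target has 'X' -> reject
  (2,4)=X (5,1)=_ -> step gives (1,3)='X' but target has '_' -> reject
  (2,4)=X (5,1)=X -> step gives (0,0)='_' but target has 'X' -> reject
Unique solution: (2,4)=dead, (5,1)=dead.
Check: live-neighbor counts of every cell in the completed generation 0:
34435
42322
63323
32322
44435
13335
Applying B3/S23 to generation 0 with these counts gives:
X__X_
_XX_X
_XX_X
XXX_X
___X_
_XXX_
which matches the target exactly.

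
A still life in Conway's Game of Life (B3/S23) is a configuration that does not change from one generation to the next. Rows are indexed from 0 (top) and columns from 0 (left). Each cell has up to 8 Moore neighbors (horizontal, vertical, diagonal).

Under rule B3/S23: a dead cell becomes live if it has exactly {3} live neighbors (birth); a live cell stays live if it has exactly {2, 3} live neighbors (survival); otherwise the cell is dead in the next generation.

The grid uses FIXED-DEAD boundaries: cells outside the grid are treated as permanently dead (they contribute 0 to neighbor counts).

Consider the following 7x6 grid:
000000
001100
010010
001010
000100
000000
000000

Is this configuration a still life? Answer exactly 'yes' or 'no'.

Answer: yes

Derivation:
Compute generation 1 and compare to generation 0 (given above):
Generation 1:
000000
001100
010010
001010
000100
000000
000000
The grids are IDENTICAL -> still life.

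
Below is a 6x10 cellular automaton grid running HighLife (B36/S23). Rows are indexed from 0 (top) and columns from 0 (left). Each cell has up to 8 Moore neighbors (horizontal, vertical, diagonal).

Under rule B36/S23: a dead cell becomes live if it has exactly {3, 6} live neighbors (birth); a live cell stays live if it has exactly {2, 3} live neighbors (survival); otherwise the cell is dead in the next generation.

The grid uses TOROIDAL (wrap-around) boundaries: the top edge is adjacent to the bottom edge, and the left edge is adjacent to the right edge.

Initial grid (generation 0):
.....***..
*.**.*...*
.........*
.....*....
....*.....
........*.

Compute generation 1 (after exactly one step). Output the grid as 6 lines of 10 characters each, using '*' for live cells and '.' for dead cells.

Answer: ....******
*...**..**
*...*....*
..........
..........
.....***..

Derivation:
Simulating step by step:
Generation 0 (given above): 12 live cells
Generation 1: 17 live cells
(generation 1 grid is the final answer)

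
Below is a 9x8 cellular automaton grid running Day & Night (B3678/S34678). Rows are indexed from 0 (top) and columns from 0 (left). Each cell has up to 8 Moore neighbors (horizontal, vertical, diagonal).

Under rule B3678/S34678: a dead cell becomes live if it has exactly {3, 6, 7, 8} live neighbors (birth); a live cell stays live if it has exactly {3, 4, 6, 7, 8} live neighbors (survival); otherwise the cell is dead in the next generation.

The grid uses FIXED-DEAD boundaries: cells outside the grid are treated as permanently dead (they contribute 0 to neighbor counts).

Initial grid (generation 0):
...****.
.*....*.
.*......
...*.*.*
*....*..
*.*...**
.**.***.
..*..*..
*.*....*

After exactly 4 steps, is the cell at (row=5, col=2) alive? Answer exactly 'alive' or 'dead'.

Answer: alive

Derivation:
Simulating step by step:
Generation 0 (given above): 26 live cells
Generation 1: 22 live cells
.....*..
..*.*...
..*...*.
....*.*.
.*..*..*
...**.*.
.**..***
..*.**..
.*......
Generation 2: 15 live cells
........
...*.*..
........
...*...*
....*.*.
.*.**.*.
..*...*.
..**.*..
........
Generation 3: 9 live cells
........
........
....*...
........
..*.*..*
..**...*
.**.....
........
........
Generation 4: 5 live cells
........
........
........
...*....
........
..**....
..**....
........
........

Cell (5,2) at generation 4: 1 -> alive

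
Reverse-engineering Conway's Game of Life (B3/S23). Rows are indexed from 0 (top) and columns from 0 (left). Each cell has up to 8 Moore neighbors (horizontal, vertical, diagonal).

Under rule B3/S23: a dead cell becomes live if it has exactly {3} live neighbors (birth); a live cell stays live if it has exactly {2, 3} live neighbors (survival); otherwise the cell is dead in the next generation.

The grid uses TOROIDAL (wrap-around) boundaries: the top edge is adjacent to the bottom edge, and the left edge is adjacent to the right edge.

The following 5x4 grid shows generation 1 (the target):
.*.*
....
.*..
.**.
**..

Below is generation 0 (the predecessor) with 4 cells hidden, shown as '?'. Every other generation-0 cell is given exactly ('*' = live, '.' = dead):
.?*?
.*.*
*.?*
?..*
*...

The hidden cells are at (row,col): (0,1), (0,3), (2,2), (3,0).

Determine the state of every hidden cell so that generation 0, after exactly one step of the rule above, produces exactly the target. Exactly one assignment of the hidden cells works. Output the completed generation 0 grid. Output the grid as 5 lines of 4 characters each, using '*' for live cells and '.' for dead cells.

Hidden generation-0 cells (in order): (0,1), (0,3), (2,2), (3,0).
A hidden cell only influences target cells in its own 3x3 neighborhood. Try each of the 2^4 = 16 assignments, step the completed generation 0 forward once under B3/S23, and compare with the target:
  (0,1)=. (0,3)=. (2,2)=. (3,0)=. -> step gives (0,0)='*' but target has '.' -> reject
  (0,1)=. (0,3)=. (2,2)=. (3,0)=* -> step gives (0,0)='*' but target has '.' -> reject
  (0,1)=. (0,3)=. (2,2)=* (3,0)=. -> step gives (0,0)='*' but target has '.' -> reject
  (0,1)=. (0,3)=. (2,2)=* (3,0)=* -> step gives (0,0)='*' but target has '.' -> reject
  (0,1)=. (0,3)=* (2,2)=. (3,0)=. -> step gives (0,2)='*' but target has '.' -> reject
  (0,1)=. (0,3)=* (2,2)=. (3,0)=* -> step gives (0,2)='*' but target has '.' -> reject
  (0,1)=. (0,3)=* (2,2)=* (3,0)=. -> step gives (0,2)='*' but target has '.' -> reject
  (0,1)=. (0,3)=* (2,2)=* (3,0)=* -> step gives (0,2)='*' but target has '.' -> reject
  (0,1)=* (0,3)=. (2,2)=. (3,0)=. -> step gives (0,2)='*' but target has '.' -> reject
  (0,1)=* (0,3)=. (2,2)=. (3,0)=* -> step gives (0,2)='*' but target has '.' -> reject
  (0,1)=* (0,3)=. (2,2)=* (3,0)=. -> step gives (0,2)='*' but target has '.' -> reject
  (0,1)=* (0,3)=. (2,2)=* (3,0)=* -> step gives (0,2)='*' but target has '.' -> reject
  (0,1)=* (0,3)=* (2,2)=. (3,0)=. -> step gives (1,1)='*' but target has '.' -> reject
  (0,1)=* (0,3)=* (2,2)=. (3,0)=* -> step gives (1,1)='*' but target has '.' -> reject
  (0,1)=* (0,3)=* (2,2)=* (3,0)=. -> step reproduces the target at every cell -> ACCEPT
  (0,1)=* (0,3)=* (2,2)=* (3,0)=* -> step gives (2,1)='.' but target has '*' -> reject
Unique solution: (0,1)=live, (0,3)=live, (2,2)=live, (3,0)=dead.
Check: live-neighbor counts of every cell in the completed generation 0:
5343
6475
4344
4334
3344
Applying B3/S23 to generation 0 with these counts gives:
.*.*
....
.*..
.**.
**..
which matches the target exactly.

Answer: .***
.*.*
*.**
...*
*...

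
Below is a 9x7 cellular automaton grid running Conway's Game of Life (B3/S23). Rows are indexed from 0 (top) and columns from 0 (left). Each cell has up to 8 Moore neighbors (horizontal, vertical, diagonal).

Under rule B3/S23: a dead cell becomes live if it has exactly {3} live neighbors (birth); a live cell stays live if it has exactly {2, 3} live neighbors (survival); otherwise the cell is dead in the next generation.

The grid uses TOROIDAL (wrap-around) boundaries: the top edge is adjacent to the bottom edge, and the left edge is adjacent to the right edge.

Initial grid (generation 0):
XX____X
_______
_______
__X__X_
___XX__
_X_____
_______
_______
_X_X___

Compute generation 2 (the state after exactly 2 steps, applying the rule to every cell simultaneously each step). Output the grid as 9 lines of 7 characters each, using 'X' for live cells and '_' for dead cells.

Answer: X_X____
X______
_______
__X_X__
__X_X__
___X___
_______
_______
X_X____

Derivation:
Simulating step by step:
Generation 0 (given above): 10 live cells
Generation 1: 11 live cells
XXX____
X______
_______
___XX__
__XXX__
_______
_______
_______
_XX____
Generation 2: 10 live cells
(generation 2 grid is the final answer)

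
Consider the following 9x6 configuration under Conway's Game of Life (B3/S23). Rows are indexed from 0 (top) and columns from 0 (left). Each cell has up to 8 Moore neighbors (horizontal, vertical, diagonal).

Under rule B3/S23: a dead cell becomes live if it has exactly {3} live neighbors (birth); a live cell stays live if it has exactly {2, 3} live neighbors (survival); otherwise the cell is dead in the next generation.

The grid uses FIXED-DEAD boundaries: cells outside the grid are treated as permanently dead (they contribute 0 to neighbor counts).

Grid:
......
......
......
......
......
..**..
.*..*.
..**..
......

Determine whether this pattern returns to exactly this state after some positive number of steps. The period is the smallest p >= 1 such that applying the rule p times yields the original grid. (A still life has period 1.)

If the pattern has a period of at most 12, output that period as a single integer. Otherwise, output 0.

Answer: 1

Derivation:
Simulating and comparing each generation to the original:
Gen 0 (original, given above): 6 live cells
Gen 1: 6 live cells, MATCHES original -> period = 1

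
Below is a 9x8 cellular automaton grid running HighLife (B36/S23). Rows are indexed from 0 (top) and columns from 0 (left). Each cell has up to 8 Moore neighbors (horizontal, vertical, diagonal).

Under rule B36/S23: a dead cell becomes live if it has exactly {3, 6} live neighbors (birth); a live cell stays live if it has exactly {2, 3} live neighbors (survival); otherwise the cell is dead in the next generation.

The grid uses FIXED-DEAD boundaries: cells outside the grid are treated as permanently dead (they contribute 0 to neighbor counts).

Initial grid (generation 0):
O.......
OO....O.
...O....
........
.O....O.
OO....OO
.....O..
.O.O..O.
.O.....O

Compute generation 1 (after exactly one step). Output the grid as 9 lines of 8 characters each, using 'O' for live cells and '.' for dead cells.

Answer: OO......
OO......
........
........
OO....OO
OO...OOO
OOO..O.O
..O...O.
..O.....

Derivation:
Simulating step by step:
Generation 0 (given above): 17 live cells
Generation 1: 21 live cells
(generation 1 grid is the final answer)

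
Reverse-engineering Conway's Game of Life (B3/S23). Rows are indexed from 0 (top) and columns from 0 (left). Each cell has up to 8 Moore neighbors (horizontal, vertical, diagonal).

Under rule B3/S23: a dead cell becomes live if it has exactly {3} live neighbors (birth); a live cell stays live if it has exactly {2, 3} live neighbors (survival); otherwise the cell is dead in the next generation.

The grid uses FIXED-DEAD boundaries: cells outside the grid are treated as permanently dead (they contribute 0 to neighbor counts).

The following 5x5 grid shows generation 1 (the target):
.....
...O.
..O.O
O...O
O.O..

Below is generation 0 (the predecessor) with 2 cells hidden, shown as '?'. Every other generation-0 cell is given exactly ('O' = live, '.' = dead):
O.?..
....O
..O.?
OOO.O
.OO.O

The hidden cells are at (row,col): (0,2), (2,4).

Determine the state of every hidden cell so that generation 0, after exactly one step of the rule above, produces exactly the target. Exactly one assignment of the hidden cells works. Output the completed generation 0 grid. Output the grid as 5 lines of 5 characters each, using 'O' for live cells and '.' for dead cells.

Hidden generation-0 cells (in order): (0,2), (2,4).
A hidden cell only influences target cells in its own 3x3 neighborhood. Try each of the 2^2 = 4 assignments, step the completed generation 0 forward once under B3/S23, and compare with the target:
  (0,2)=. (2,4)=. -> step gives (1,3)='.' but target has 'O' -> reject
  (0,2)=. (2,4)=O -> step reproduces the target at every cell -> ACCEPT
  (0,2)=O (2,4)=. -> step gives (1,1)='O' but target has '.' -> reject
  (0,2)=O (2,4)=O -> step gives (1,1)='O' but target has '.' -> reject
Unique solution: (0,2)=dead, (2,4)=live.
Check: live-neighbor counts of every cell in the completed generation 0:
01011
12131
24252
25462
34341
Applying B3/S23 to generation 0 with these counts gives:
.....
...O.
..O.O
O...O
O.O..
which matches the target exactly.

Answer: O....
....O
..O.O
OOO.O
.OO.O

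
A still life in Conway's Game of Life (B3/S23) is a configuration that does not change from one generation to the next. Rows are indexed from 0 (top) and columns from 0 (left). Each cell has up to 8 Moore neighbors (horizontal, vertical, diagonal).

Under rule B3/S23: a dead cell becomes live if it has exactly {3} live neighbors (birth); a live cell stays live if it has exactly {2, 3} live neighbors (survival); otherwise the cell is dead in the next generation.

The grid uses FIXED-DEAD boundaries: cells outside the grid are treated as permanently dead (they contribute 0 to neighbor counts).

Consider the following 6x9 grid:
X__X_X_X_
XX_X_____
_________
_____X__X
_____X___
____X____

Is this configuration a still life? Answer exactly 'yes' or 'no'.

Answer: no

Derivation:
Compute generation 1 and compare to generation 0 (given above):
Generation 1:
XXX_X____
XXX_X____
_________
_________
____XX___
_________
Cell (0,1) differs: gen0=0 vs gen1=1 -> NOT a still life.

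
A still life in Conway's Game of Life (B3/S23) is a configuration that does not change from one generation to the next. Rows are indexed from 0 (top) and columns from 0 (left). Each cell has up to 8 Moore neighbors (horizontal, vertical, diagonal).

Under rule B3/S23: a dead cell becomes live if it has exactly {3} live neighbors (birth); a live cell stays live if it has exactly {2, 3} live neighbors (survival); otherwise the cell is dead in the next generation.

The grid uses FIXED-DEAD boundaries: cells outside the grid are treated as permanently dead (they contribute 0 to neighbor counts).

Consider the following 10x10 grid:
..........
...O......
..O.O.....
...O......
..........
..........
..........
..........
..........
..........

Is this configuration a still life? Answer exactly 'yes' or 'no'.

Answer: yes

Derivation:
Compute generation 1 and compare to generation 0 (given above):
Generation 1:
..........
...O......
..O.O.....
...O......
..........
..........
..........
..........
..........
..........
The grids are IDENTICAL -> still life.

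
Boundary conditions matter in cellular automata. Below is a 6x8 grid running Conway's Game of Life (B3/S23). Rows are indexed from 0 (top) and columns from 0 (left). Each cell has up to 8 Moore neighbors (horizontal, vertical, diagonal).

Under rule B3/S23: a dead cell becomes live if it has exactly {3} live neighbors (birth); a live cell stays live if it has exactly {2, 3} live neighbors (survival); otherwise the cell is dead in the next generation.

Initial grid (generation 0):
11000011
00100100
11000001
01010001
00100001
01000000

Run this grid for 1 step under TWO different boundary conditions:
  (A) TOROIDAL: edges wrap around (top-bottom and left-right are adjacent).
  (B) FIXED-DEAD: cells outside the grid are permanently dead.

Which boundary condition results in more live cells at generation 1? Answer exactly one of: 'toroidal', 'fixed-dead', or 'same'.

Answer: toroidal

Derivation:
Under TOROIDAL boundary, generation 1:
11100011
00100000
01000011
01000011
01100000
01100010
Population = 17

Under FIXED-DEAD boundary, generation 1:
01000010
00100001
11000010
11000011
01100000
00000000
Population = 13

Comparison: toroidal=17, fixed-dead=13 -> toroidal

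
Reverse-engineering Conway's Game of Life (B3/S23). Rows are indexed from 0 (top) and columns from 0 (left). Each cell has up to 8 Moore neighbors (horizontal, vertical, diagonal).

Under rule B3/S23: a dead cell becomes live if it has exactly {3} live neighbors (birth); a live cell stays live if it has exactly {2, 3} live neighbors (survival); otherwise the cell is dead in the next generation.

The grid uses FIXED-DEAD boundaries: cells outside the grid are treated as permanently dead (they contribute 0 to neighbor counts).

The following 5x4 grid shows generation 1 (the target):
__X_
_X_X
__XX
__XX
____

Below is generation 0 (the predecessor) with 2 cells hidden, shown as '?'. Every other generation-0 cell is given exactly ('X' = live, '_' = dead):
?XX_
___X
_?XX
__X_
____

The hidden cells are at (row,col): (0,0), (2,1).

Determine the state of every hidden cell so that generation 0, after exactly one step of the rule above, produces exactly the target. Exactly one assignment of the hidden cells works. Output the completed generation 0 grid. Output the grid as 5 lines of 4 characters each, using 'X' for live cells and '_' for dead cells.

Answer: _XX_
___X
__XX
__X_
____

Derivation:
Hidden generation-0 cells (in order): (0,0), (2,1).
A hidden cell only influences target cells in its own 3x3 neighborhood. Try each of the 2^2 = 4 assignments, step the completed generation 0 forward once under B3/S23, and compare with the target:
  (0,0)=_ (2,1)=_ -> step reproduces the target at every cell -> ACCEPT
  (0,0)=_ (2,1)=X -> step gives (1,1)='_' but target has 'X' -> reject
  (0,0)=X (2,1)=_ -> step gives (0,1)='X' but target has '_' -> reject
  (0,0)=X (2,1)=X -> step gives (0,1)='X' but target has '_' -> reject
Unique solution: (0,0)=dead, (2,1)=dead.
Check: live-neighbor counts of every cell in the completed generation 0:
1122
1353
0233
0223
0111
Applying B3/S23 to generation 0 with these counts gives:
__X_
_X_X
__XX
__XX
____
which matches the target exactly.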